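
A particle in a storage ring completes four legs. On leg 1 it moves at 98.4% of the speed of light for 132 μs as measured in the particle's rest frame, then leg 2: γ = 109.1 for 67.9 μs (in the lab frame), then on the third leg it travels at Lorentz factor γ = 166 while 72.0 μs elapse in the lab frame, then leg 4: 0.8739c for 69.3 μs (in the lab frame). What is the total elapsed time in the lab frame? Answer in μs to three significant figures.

Δt = 950 μs

Leg 1: β = 0.984; γ = 1/√(1 − 0.984²) = 1/√0.03174 = 5.613; Δt_1 = 5.613 × 132 = 740.9 μs.
Leg 2: 67.9 μs is already measured in the lab frame.
Leg 3: 72.0 μs is already measured in the lab frame.
Leg 4: 69.3 μs is already measured in the lab frame.
Total: 740.9 + 67.90 + 72.00 + 69.30 μs.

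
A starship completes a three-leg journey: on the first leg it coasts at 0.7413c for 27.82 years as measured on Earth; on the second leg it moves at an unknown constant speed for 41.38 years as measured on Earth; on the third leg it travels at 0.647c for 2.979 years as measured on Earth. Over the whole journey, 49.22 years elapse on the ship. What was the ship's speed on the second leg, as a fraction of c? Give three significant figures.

Leg 1: γ = 1/√(1 − 0.7413²) = 1/√0.4505 = 1.490; τ_1 = 27.82/1.490 = 18.67 years.
Leg 2: speed unknown; τ_2 = 41.38/γ_2.
Leg 3: γ = 1/√(1 − 0.647²) = 1/√0.5814 = 1.311; τ_3 = 2.979/1.311 = 2.271 years.
Total proper time: 18.67 + τ_2 + 2.271 = 49.22, so τ_2 = 49.22 − 20.94 = 28.28 years.
γ_2 = 41.38/28.28 = 1.463; β = √(1 − 1/γ²) = √0.5331.

β = 0.730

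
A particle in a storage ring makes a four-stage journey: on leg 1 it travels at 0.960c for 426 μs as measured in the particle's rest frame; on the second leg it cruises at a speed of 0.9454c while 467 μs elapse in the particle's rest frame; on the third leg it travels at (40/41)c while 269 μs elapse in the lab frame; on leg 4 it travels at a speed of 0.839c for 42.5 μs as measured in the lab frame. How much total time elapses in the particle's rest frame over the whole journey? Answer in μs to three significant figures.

Leg 1: 426 μs is already measured in the particle's rest frame.
Leg 2: 467 μs is already measured in the particle's rest frame.
Leg 3: γ = 1/√(1 − (40/41)²) = 41/9 ≈ 4.556; τ_3 = 269/4.556 = 59.05 μs.
Leg 4: γ = 1/√(1 − 0.839²) = 1/√0.2961 = 1.838; τ_4 = 42.5/1.838 = 23.13 μs.
Total: 426.0 + 467.0 + 59.05 + 23.13 μs.

τ = 975 μs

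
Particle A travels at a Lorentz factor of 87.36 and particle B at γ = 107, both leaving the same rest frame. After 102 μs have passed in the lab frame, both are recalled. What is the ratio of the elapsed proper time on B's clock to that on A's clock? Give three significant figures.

τ_B/τ_A = 0.816

A: γ = 87.36. B: γ = 107.
τ_A/τ_B = γ_B/γ_A = 107.0/87.36 = 1.225, so τ_B/τ_A = 0.8164.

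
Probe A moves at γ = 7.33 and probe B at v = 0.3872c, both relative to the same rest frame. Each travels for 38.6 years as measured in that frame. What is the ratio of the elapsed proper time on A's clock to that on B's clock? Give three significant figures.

τ_A/τ_B = 0.148

A: γ = 7.33. B: γ = 1/√(1 − 0.3872²) = 1/√0.8501 = 1.085.
τ_A/τ_B = γ_B/γ_A = 1.085/7.330 = 0.1480, so τ_A/τ_B = 0.1480.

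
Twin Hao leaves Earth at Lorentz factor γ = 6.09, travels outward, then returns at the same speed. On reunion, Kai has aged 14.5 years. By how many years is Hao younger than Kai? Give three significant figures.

Δt − τ = 12.1 years

γ = 6.09
Hao's elapsed proper time: τ = 14.5/6.090 = 2.381 years.
Age gap = Δt − τ = 14.5 − 2.381 years.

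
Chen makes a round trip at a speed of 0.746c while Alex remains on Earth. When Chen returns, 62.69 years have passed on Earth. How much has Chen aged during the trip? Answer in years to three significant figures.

γ = 1/√(1 − 0.746²) = 1/√0.4435 = 1.502
Chen's clock measures proper time along the trip: τ = Δt/γ = 62.69/1.502 years.

τ = 41.7 years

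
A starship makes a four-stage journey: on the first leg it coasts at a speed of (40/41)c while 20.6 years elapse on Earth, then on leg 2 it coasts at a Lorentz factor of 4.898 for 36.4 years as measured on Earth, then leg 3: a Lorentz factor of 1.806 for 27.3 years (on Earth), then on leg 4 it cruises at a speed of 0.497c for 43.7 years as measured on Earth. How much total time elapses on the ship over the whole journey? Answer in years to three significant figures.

τ = 65.0 years

Leg 1: γ = 1/√(1 − (40/41)²) = 41/9 ≈ 4.556; τ_1 = 20.6/4.556 = 4.522 years.
Leg 2: γ = 4.898; τ_2 = 36.4/4.898 = 7.432 years.
Leg 3: γ = 1.806; τ_3 = 27.3/1.806 = 15.12 years.
Leg 4: γ = 1/√(1 − 0.497²) = 1/√0.7530 = 1.152; τ_4 = 43.7/1.152 = 37.92 years.
Total: 4.522 + 7.432 + 15.12 + 37.92 years.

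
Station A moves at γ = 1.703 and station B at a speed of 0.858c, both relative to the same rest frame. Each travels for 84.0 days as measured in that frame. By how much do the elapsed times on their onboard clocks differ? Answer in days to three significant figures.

|τ_A − τ_B| = 6.18 days

A: γ = 1.703; τ_A = 84.0/1.703 = 49.32 days.
B: γ = 1/√(1 − 0.858²) = 1/√0.2638 = 1.947; τ_B = 84.0/1.947 = 43.15 days.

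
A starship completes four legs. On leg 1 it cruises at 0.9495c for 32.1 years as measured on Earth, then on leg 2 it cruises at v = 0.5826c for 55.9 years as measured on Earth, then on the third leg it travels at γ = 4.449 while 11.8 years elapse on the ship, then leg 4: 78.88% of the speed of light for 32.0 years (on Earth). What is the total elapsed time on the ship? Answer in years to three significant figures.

Leg 1: γ = 1/√(1 − 0.9495²) = 1/√0.09845 = 3.187; τ_1 = 32.1/3.187 = 10.07 years.
Leg 2: γ = 1/√(1 − 0.5826²) = 1/√0.6606 = 1.230; τ_2 = 55.9/1.230 = 45.43 years.
Leg 3: 11.8 years is already measured on the ship.
Leg 4: β = 0.7888; γ = 1/√(1 − 0.7888²) = 1/√0.3778 = 1.627; τ_4 = 32.0/1.627 = 19.67 years.
Total: 10.07 + 45.43 + 11.80 + 19.67 years.

τ = 87.0 years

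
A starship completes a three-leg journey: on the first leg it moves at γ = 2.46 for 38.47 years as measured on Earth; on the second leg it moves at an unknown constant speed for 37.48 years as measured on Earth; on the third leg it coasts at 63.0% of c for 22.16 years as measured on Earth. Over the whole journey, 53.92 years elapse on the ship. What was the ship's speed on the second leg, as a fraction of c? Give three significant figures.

β = 0.827

Leg 1: γ = 2.46; τ_1 = 38.47/2.460 = 15.64 years.
Leg 2: speed unknown; τ_2 = 37.48/γ_2.
Leg 3: β = 0.630; γ = 1/√(1 − 0.630²) = 1/√0.6031 = 1.288; τ_3 = 22.16/1.288 = 17.21 years.
Total proper time: 15.64 + τ_2 + 17.21 = 53.92, so τ_2 = 53.92 − 32.85 = 21.07 years.
γ_2 = 37.48/21.07 = 1.779; β = √(1 − 1/γ²) = √0.6839.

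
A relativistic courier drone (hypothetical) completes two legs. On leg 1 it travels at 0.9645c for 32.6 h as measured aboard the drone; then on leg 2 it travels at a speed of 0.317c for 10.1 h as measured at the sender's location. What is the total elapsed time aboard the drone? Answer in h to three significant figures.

τ = 42.2 h

Leg 1: 32.6 h is already measured aboard the drone.
Leg 2: γ = 1/√(1 − 0.317²) = 1/√0.8995 = 1.054; τ_2 = 10.1/1.054 = 9.579 h.
Total: 32.60 + 9.579 h.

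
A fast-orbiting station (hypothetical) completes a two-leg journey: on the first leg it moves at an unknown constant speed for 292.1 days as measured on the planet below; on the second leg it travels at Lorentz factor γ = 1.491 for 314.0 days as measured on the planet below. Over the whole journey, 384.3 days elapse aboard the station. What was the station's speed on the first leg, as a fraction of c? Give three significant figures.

Leg 1: speed unknown; τ_1 = 292.1/γ_1.
Leg 2: γ = 1.491; τ_2 = 314.0/1.491 = 210.6 days.
Total proper time: τ_1 + 210.6 = 384.3, so τ_1 = 384.3 − 210.6 = 173.7 days.
γ_1 = 292.1/173.7 = 1.682; β = √(1 − 1/γ²) = √0.6464.

β = 0.804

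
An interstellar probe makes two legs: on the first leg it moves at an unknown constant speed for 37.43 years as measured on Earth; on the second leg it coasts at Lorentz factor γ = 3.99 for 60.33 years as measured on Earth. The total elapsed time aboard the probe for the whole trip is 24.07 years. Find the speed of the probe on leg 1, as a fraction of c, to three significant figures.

β = 0.971

Leg 1: speed unknown; τ_1 = 37.43/γ_1.
Leg 2: γ = 3.99; τ_2 = 60.33/3.990 = 15.12 years.
Total proper time: τ_1 + 15.12 = 24.07, so τ_1 = 24.07 − 15.12 = 8.950 years.
γ_1 = 37.43/8.950 = 4.182; β = √(1 − 1/γ²) = √0.9428.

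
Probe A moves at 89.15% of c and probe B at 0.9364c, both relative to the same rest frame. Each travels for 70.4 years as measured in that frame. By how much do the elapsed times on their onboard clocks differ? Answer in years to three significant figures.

A: β = 0.8915; γ = 1/√(1 − 0.8915²) = 1/√0.2052 = 2.207; τ_A = 70.4/2.207 = 31.89 years.
B: γ = 1/√(1 − 0.9364²) = 1/√0.1232 = 2.850; τ_B = 70.4/2.850 = 24.71 years.

|τ_A − τ_B| = 7.19 years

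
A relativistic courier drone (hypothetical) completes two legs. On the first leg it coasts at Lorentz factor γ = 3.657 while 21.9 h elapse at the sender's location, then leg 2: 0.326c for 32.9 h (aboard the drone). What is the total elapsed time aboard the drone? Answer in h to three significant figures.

τ = 38.9 h

Leg 1: γ = 3.657; τ_1 = 21.9/3.657 = 5.989 h.
Leg 2: 32.9 h is already measured aboard the drone.
Total: 5.989 + 32.90 h.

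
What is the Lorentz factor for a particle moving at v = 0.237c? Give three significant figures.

γ = 1/√(1 − 0.237²) = 1/√0.9438 = 1.029

γ = 1.03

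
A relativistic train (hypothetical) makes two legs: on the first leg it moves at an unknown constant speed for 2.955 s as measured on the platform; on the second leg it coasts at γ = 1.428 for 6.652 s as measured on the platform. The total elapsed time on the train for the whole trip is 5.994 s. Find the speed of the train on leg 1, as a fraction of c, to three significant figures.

Leg 1: speed unknown; τ_1 = 2.955/γ_1.
Leg 2: γ = 1.428; τ_2 = 6.652/1.428 = 4.658 s.
Total proper time: τ_1 + 4.658 = 5.994, so τ_1 = 5.994 − 4.658 = 1.336 s.
γ_1 = 2.955/1.336 = 2.212; β = √(1 − 1/γ²) = √0.7957.

β = 0.892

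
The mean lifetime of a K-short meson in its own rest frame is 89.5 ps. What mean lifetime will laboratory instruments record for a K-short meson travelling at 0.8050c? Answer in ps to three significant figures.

γ = 1/√(1 − 0.8050²) = 1/√0.3520 = 1.686
The rest-frame lifetime is the proper time; the lab measures the dilated interval Δt = γτ₀ = 1.686 × 89.5 ps.

Δt = 151 ps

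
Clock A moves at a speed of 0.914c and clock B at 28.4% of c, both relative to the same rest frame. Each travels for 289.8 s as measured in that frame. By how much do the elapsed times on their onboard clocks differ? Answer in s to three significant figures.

|τ_A − τ_B| = 160 s

A: γ = 1/√(1 − 0.914²) = 1/√0.1646 = 2.465; τ_A = 289.8/2.465 = 117.6 s.
B: β = 0.284; γ = 1/√(1 − 0.284²) = 1/√0.9193 = 1.043; τ_B = 289.8/1.043 = 277.9 s.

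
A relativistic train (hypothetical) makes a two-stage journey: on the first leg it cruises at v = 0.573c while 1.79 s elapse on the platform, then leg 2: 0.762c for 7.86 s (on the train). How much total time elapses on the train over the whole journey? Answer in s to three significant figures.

Leg 1: γ = 1/√(1 − 0.573²) = 1/√0.6717 = 1.220; τ_1 = 1.79/1.220 = 1.467 s.
Leg 2: 7.86 s is already measured on the train.
Total: 1.467 + 7.860 s.

τ = 9.33 s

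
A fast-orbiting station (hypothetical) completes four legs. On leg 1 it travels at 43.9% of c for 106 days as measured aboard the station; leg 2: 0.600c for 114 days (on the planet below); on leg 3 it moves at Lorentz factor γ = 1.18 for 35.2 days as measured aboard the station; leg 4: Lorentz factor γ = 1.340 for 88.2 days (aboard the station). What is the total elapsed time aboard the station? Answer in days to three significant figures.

τ = 321 days

Leg 1: 106 days is already measured aboard the station.
Leg 2: γ = 1/√(1 − 0.600²) = 5/4 = 1.250; τ_2 = 114/1.250 = 91.20 days.
Leg 3: 35.2 days is already measured aboard the station.
Leg 4: 88.2 days is already measured aboard the station.
Total: 106.0 + 91.20 + 35.20 + 88.20 days.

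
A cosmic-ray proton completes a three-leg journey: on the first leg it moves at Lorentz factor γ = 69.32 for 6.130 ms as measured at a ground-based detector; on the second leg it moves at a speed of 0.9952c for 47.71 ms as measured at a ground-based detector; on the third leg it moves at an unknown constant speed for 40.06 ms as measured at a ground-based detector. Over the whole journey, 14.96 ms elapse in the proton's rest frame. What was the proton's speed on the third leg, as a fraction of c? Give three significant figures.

β = 0.967

Leg 1: γ = 69.32; τ_1 = 6.130/69.32 = 0.08843 ms.
Leg 2: γ = 1/√(1 − 0.9952²) = 1/√0.009577 = 10.22; τ_2 = 47.71/10.22 = 4.669 ms.
Leg 3: speed unknown; τ_3 = 40.06/γ_3.
Total proper time: 0.08843 + 4.669 + τ_3 = 14.96, so τ_3 = 14.96 − 4.757 = 10.20 ms.
γ_3 = 40.06/10.20 = 3.926; β = √(1 − 1/γ²) = √0.9351.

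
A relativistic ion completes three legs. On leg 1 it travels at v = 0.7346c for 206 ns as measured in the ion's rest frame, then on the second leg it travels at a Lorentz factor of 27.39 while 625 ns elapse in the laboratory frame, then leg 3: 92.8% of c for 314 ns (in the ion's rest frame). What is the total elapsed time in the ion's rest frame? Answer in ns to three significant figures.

τ = 543 ns

Leg 1: 206 ns is already measured in the ion's rest frame.
Leg 2: γ = 27.39; τ_2 = 625/27.39 = 22.82 ns.
Leg 3: 314 ns is already measured in the ion's rest frame.
Total: 206.0 + 22.82 + 314.0 ns.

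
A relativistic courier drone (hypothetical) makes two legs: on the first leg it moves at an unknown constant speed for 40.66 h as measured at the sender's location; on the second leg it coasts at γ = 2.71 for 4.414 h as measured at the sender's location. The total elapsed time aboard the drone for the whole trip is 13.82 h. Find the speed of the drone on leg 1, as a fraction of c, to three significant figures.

Leg 1: speed unknown; τ_1 = 40.66/γ_1.
Leg 2: γ = 2.71; τ_2 = 4.414/2.710 = 1.629 h.
Total proper time: τ_1 + 1.629 = 13.82, so τ_1 = 13.82 − 1.629 = 12.19 h.
γ_1 = 40.66/12.19 = 3.335; β = √(1 − 1/γ²) = √0.9101.

β = 0.954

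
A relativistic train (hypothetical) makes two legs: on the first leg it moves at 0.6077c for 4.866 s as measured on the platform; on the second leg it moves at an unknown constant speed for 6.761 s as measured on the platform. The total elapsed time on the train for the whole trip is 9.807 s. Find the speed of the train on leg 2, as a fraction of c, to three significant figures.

Leg 1: γ = 1/√(1 − 0.6077²) = 1/√0.6307 = 1.259; τ_1 = 4.866/1.259 = 3.864 s.
Leg 2: speed unknown; τ_2 = 6.761/γ_2.
Total proper time: 3.864 + τ_2 = 9.807, so τ_2 = 9.807 − 3.864 = 5.943 s.
γ_2 = 6.761/5.943 = 1.138; β = √(1 − 1/γ²) = √0.2274.

β = 0.477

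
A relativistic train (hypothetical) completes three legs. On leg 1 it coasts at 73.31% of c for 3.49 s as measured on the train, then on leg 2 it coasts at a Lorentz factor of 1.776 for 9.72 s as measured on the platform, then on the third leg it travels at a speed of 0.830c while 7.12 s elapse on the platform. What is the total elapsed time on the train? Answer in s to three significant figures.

Leg 1: 3.49 s is already measured on the train.
Leg 2: γ = 1.776; τ_2 = 9.72/1.776 = 5.473 s.
Leg 3: γ = 1/√(1 − 0.830²) = 1/√0.3111 = 1.793; τ_3 = 7.12/1.793 = 3.971 s.
Total: 3.490 + 5.473 + 3.971 s.

τ = 12.9 s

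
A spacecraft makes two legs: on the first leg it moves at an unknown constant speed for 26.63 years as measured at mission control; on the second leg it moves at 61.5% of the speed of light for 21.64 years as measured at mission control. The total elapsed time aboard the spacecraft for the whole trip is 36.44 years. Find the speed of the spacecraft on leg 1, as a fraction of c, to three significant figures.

Leg 1: speed unknown; τ_1 = 26.63/γ_1.
Leg 2: β = 0.615; γ = 1/√(1 − 0.615²) = 1/√0.6218 = 1.268; τ_2 = 21.64/1.268 = 17.06 years.
Total proper time: τ_1 + 17.06 = 36.44, so τ_1 = 36.44 − 17.06 = 19.38 years.
γ_1 = 26.63/19.38 = 1.374; β = √(1 − 1/γ²) = √0.4706.

β = 0.686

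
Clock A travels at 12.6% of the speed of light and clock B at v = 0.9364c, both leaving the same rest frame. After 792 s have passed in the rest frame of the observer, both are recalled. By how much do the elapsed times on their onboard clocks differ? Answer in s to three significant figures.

|τ_A − τ_B| = 508 s

A: β = 0.126; γ = 1/√(1 − 0.126²) = 1/√0.9841 = 1.008; τ_A = 792/1.008 = 785.7 s.
B: γ = 1/√(1 − 0.9364²) = 1/√0.1232 = 2.850; τ_B = 792/2.850 = 277.9 s.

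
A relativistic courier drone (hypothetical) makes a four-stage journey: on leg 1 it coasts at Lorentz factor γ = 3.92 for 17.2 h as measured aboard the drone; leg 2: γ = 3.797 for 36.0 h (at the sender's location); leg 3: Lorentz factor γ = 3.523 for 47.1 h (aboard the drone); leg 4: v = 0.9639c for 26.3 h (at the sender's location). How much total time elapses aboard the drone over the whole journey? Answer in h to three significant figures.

Leg 1: 17.2 h is already measured aboard the drone.
Leg 2: γ = 3.797; τ_2 = 36.0/3.797 = 9.481 h.
Leg 3: 47.1 h is already measured aboard the drone.
Leg 4: γ = 1/√(1 − 0.9639²) = 1/√0.07090 = 3.756; τ_4 = 26.3/3.756 = 7.003 h.
Total: 17.20 + 9.481 + 47.10 + 7.003 h.

τ = 80.8 h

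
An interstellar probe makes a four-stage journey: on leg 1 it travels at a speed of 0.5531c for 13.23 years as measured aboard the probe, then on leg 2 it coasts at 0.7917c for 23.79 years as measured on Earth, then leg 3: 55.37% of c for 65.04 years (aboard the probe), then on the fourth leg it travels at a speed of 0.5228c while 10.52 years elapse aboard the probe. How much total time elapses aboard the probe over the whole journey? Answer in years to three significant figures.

τ = 103 years

Leg 1: 13.23 years is already measured aboard the probe.
Leg 2: γ = 1/√(1 − 0.7917²) = 1/√0.3732 = 1.637; τ_2 = 23.79/1.637 = 14.53 years.
Leg 3: 65.04 years is already measured aboard the probe.
Leg 4: 10.52 years is already measured aboard the probe.
Total: 13.23 + 14.53 + 65.04 + 10.52 years.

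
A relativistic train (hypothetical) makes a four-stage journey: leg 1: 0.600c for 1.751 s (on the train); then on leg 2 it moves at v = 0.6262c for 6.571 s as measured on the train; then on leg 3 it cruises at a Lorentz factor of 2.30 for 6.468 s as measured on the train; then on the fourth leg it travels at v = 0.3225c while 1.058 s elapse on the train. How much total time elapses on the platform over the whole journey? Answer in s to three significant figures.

Leg 1: γ = 1/√(1 − 0.600²) = 5/4 = 1.250; Δt_1 = 1.250 × 1.751 = 2.189 s.
Leg 2: γ = 1/√(1 − 0.6262²) = 1/√0.6079 = 1.283; Δt_2 = 1.283 × 6.571 = 8.428 s.
Leg 3: γ = 2.30; Δt_3 = 2.300 × 6.468 = 14.88 s.
Leg 4: γ = 1/√(1 − 0.3225²) = 1/√0.8960 = 1.056; Δt_4 = 1.056 × 1.058 = 1.118 s.
Total: 2.189 + 8.428 + 14.88 + 1.118 s.

Δt = 26.6 s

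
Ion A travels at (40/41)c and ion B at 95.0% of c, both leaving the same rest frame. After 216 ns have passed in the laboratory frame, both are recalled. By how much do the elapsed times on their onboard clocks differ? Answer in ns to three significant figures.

A: γ = 1/√(1 − (40/41)²) = 41/9 ≈ 4.556; τ_A = 216/4.556 = 47.41 ns.
B: β = 0.950; γ = 1/√(1 − 0.950²) = 1/√0.09750 = 3.203; τ_B = 216/3.203 = 67.45 ns.

|τ_A − τ_B| = 20.0 ns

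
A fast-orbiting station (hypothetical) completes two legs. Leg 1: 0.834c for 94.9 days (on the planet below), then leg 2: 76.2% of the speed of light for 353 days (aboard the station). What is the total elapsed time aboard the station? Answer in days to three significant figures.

Leg 1: γ = 1/√(1 − 0.834²) = 1/√0.3044 = 1.812; τ_1 = 94.9/1.812 = 52.36 days.
Leg 2: 353 days is already measured aboard the station.
Total: 52.36 + 353.0 days.

τ = 405 days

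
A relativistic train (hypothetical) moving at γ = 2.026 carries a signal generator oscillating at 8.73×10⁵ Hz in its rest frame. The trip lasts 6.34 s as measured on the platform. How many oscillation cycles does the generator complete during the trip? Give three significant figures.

γ = 2.026
The oscillator's own cycle count is N = f × τ where τ is the proper time on the train. τ = Δt/γ = 6.34/2.026 = 3.129 s = 3.129×10⁰ s.
N = 8.73×10⁵ × 3.129×10⁰ = 2.732×10⁶.

N = 2.73×10⁶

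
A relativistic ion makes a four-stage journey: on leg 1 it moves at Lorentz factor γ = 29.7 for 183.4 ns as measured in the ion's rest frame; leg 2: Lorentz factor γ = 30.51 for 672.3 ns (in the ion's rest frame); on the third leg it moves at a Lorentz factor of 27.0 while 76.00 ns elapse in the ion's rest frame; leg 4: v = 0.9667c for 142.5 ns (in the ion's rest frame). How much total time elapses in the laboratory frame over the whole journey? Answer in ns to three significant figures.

Leg 1: γ = 29.7; Δt_1 = 29.70 × 183.4 = 5447 ns.
Leg 2: γ = 30.51; Δt_2 = 30.51 × 672.3 = 2.051×10⁴ ns.
Leg 3: γ = 27.0; Δt_3 = 27.00 × 76.00 = 2052 ns.
Leg 4: γ = 1/√(1 − 0.9667²) = 1/√0.06549 = 3.908; Δt_4 = 3.908 × 142.5 = 556.8 ns.
Total: 5447 + 2.051×10⁴ + 2052 + 556.8 ns.

Δt = 2.86×10⁴ ns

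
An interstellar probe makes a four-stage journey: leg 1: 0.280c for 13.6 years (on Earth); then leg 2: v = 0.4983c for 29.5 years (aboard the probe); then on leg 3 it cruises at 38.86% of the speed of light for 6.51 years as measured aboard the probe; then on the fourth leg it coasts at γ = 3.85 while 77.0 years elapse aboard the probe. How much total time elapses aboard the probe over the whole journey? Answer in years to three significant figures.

τ = 126 years

Leg 1: γ = 1/√(1 − 0.280²) = 25/24 ≈ 1.042; τ_1 = 13.6/1.042 = 13.06 years.
Leg 2: 29.5 years is already measured aboard the probe.
Leg 3: 6.51 years is already measured aboard the probe.
Leg 4: 77.0 years is already measured aboard the probe.
Total: 13.06 + 29.50 + 6.510 + 77.00 years.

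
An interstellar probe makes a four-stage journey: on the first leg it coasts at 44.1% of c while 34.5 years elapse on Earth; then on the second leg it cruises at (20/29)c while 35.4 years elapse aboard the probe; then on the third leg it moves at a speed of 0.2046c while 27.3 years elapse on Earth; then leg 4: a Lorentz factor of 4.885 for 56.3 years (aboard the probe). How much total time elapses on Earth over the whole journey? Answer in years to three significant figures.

Leg 1: 34.5 years is already measured on Earth.
Leg 2: γ = 1/√(1 − (20/29)²) = 29/21 ≈ 1.381; Δt_2 = 1.381 × 35.4 = 48.89 years.
Leg 3: 27.3 years is already measured on Earth.
Leg 4: γ = 4.885; Δt_4 = 4.885 × 56.3 = 275.0 years.
Total: 34.50 + 48.89 + 27.30 + 275.0 years.

Δt = 386 years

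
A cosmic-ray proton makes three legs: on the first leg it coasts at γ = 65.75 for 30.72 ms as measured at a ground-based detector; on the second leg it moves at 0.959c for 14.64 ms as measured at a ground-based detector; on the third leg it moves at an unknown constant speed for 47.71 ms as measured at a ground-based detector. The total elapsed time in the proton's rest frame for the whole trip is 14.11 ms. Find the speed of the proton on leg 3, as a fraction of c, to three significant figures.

β = 0.980

Leg 1: γ = 65.75; τ_1 = 30.72/65.75 = 0.4672 ms.
Leg 2: γ = 1/√(1 − 0.959²) = 1/√0.08032 = 3.529; τ_2 = 14.64/3.529 = 4.149 ms.
Leg 3: speed unknown; τ_3 = 47.71/γ_3.
Total proper time: 0.4672 + 4.149 + τ_3 = 14.11, so τ_3 = 14.11 − 4.616 = 9.494 ms.
γ_3 = 47.71/9.494 = 5.025; β = √(1 − 1/γ²) = √0.9604.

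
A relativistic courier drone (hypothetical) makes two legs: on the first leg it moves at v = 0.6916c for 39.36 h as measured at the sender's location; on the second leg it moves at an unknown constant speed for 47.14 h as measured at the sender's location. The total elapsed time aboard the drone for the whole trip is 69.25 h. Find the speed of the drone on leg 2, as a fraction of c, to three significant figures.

β = 0.500

Leg 1: γ = 1/√(1 − 0.6916²) = 1/√0.5217 = 1.385; τ_1 = 39.36/1.385 = 28.43 h.
Leg 2: speed unknown; τ_2 = 47.14/γ_2.
Total proper time: 28.43 + τ_2 = 69.25, so τ_2 = 69.25 − 28.43 = 40.82 h.
γ_2 = 47.14/40.82 = 1.155; β = √(1 − 1/γ²) = √0.2501.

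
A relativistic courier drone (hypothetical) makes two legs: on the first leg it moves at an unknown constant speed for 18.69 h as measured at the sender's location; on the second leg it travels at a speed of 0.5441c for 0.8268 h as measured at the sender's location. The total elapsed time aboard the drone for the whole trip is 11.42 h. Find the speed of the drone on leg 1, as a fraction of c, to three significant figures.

Leg 1: speed unknown; τ_1 = 18.69/γ_1.
Leg 2: γ = 1/√(1 − 0.5441²) = 1/√0.7040 = 1.192; τ_2 = 0.8268/1.192 = 0.6937 h.
Total proper time: τ_1 + 0.6937 = 11.42, so τ_1 = 11.42 − 0.6937 = 10.73 h.
γ_1 = 18.69/10.73 = 1.742; β = √(1 − 1/γ²) = √0.6706.

β = 0.819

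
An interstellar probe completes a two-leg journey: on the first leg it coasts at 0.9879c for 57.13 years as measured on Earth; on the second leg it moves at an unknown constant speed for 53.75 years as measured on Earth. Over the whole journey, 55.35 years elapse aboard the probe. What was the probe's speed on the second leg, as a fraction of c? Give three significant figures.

β = 0.502

Leg 1: γ = 1/√(1 − 0.9879²) = 1/√0.02405 = 6.448; τ_1 = 57.13/6.448 = 8.860 years.
Leg 2: speed unknown; τ_2 = 53.75/γ_2.
Total proper time: 8.860 + τ_2 = 55.35, so τ_2 = 55.35 − 8.860 = 46.49 years.
γ_2 = 53.75/46.49 = 1.156; β = √(1 − 1/γ²) = √0.2519.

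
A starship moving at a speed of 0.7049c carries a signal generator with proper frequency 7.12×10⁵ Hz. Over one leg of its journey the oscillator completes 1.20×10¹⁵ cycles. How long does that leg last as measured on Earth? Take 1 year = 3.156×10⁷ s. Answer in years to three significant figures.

γ = 1/√(1 − 0.7049²) = 1/√0.5031 = 1.410
Proper time for N cycles: τ = N/f = 1.20×10¹⁵/(7.12×10⁵) = 1.685×10⁹ s = 53.40 years.
Lab-frame duration Δt = γτ = 1.410 × 53.40 = 75.29 years.

Δt = 75.3 years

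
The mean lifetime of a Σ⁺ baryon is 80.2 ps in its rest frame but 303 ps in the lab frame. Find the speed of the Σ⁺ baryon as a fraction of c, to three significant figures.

γ = Δt/τ₀ = 303/80.2 = 3.778
β = √(1 − 1/γ²) = √(1 − 0.07006) = √0.9299

β = 0.964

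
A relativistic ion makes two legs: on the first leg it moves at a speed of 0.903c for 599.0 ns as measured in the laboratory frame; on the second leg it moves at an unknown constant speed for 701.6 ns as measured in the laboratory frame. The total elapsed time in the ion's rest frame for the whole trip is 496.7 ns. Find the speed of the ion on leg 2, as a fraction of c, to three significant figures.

β = 0.940

Leg 1: γ = 1/√(1 − 0.903²) = 1/√0.1846 = 2.328; τ_1 = 599.0/2.328 = 257.4 ns.
Leg 2: speed unknown; τ_2 = 701.6/γ_2.
Total proper time: 257.4 + τ_2 = 496.7, so τ_2 = 496.7 − 257.4 = 239.3 ns.
γ_2 = 701.6/239.3 = 2.931; β = √(1 − 1/γ²) = √0.8836.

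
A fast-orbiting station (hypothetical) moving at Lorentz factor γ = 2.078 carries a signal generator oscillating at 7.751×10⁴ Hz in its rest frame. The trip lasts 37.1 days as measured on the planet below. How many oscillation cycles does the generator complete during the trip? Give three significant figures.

γ = 2.078
The oscillator's own cycle count is N = f × τ where τ is the proper time aboard the station. τ = Δt/γ = 37.1/2.078 = 17.85 days = 1.543×10⁶ s.
N = 7.751×10⁴ × 1.543×10⁶ = 1.196×10¹¹.

N = 1.20×10¹¹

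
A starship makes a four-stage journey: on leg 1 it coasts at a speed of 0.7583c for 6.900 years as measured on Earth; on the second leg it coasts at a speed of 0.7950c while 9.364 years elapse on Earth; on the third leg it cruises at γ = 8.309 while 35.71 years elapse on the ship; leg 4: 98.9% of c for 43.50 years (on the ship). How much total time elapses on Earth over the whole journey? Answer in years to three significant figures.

Leg 1: 6.900 years is already measured on Earth.
Leg 2: 9.364 years is already measured on Earth.
Leg 3: γ = 8.309; Δt_3 = 8.309 × 35.71 = 296.7 years.
Leg 4: β = 0.989; γ = 1/√(1 − 0.989²) = 1/√0.02188 = 6.761; Δt_4 = 6.761 × 43.50 = 294.1 years.
Total: 6.900 + 9.364 + 296.7 + 294.1 years.

Δt = 607 years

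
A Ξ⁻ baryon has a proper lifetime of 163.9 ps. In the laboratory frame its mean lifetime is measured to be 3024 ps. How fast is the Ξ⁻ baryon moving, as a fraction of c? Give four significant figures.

β = 0.9985

γ = Δt/τ₀ = 3024/163.9 = 18.45
β = √(1 − 1/γ²) = √(1 − 0.002938) = √0.9971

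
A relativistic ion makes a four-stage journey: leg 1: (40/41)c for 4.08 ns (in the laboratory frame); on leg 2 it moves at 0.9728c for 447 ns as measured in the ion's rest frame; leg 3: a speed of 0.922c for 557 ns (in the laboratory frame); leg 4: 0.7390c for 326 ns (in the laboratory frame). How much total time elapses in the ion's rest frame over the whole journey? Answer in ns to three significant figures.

τ = 883 ns

Leg 1: γ = 1/√(1 − (40/41)²) = 41/9 ≈ 4.556; τ_1 = 4.08/4.556 = 0.8956 ns.
Leg 2: 447 ns is already measured in the ion's rest frame.
Leg 3: γ = 1/√(1 − 0.922²) = 1/√0.1499 = 2.583; τ_3 = 557/2.583 = 215.7 ns.
Leg 4: γ = 1/√(1 − 0.7390²) = 1/√0.4539 = 1.484; τ_4 = 326/1.484 = 219.6 ns.
Total: 0.8956 + 447.0 + 215.7 + 219.6 ns.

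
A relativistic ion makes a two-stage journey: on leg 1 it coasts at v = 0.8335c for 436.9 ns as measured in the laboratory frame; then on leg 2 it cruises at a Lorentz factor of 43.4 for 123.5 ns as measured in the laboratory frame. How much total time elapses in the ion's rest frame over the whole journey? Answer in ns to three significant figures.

τ = 244 ns

Leg 1: γ = 1/√(1 − 0.8335²) = 1/√0.3053 = 1.810; τ_1 = 436.9/1.810 = 241.4 ns.
Leg 2: γ = 43.4; τ_2 = 123.5/43.40 = 2.846 ns.
Total: 241.4 + 2.846 ns.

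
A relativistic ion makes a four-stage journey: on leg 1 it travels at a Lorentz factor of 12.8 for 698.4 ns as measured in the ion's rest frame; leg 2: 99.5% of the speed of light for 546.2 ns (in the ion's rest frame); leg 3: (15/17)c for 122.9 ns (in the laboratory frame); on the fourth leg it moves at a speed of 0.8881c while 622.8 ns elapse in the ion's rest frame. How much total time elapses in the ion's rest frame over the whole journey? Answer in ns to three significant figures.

τ = 1930 ns

Leg 1: 698.4 ns is already measured in the ion's rest frame.
Leg 2: 546.2 ns is already measured in the ion's rest frame.
Leg 3: γ = 1/√(1 − (15/17)²) = 17/8 = 2.125; τ_3 = 122.9/2.125 = 57.84 ns.
Leg 4: 622.8 ns is already measured in the ion's rest frame.
Total: 698.4 + 546.2 + 57.84 + 622.8 ns.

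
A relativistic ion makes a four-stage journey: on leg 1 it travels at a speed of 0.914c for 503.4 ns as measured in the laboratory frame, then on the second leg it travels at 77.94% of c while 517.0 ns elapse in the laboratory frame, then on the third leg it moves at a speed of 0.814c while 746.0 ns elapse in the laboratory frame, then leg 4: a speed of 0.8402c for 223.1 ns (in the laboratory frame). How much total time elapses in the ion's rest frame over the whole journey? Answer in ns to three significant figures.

Leg 1: γ = 1/√(1 − 0.914²) = 1/√0.1646 = 2.465; τ_1 = 503.4/2.465 = 204.2 ns.
Leg 2: β = 0.7794; γ = 1/√(1 − 0.7794²) = 1/√0.3925 = 1.596; τ_2 = 517.0/1.596 = 323.9 ns.
Leg 3: γ = 1/√(1 − 0.814²) = 1/√0.3374 = 1.722; τ_3 = 746.0/1.722 = 433.3 ns.
Leg 4: γ = 1/√(1 − 0.8402²) = 1/√0.2941 = 1.844; τ_4 = 223.1/1.844 = 121.0 ns.
Total: 204.2 + 323.9 + 433.3 + 121.0 ns.

τ = 1080 ns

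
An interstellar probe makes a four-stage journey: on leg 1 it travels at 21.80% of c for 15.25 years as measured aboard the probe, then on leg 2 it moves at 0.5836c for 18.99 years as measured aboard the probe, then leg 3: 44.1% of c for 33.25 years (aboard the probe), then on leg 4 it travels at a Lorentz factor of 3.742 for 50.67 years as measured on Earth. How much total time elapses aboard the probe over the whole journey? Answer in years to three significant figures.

Leg 1: 15.25 years is already measured aboard the probe.
Leg 2: 18.99 years is already measured aboard the probe.
Leg 3: 33.25 years is already measured aboard the probe.
Leg 4: γ = 3.742; τ_4 = 50.67/3.742 = 13.54 years.
Total: 15.25 + 18.99 + 33.25 + 13.54 years.

τ = 81.0 years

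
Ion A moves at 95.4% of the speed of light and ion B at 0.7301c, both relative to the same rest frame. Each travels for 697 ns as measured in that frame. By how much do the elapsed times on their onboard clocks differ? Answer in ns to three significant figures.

|τ_A − τ_B| = 267 ns

A: β = 0.954; γ = 1/√(1 − 0.954²) = 1/√0.08988 = 3.335; τ_A = 697/3.335 = 209.0 ns.
B: γ = 1/√(1 − 0.7301²) = 1/√0.4670 = 1.463; τ_B = 697/1.463 = 476.3 ns.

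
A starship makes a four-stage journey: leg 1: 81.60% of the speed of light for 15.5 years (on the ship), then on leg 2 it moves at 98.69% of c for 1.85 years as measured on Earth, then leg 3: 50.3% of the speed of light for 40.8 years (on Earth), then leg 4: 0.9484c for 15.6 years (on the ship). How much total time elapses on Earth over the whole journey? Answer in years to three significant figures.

Leg 1: β = 0.8160; γ = 1/√(1 − 0.8160²) = 1/√0.3341 = 1.730; Δt_1 = 1.730 × 15.5 = 26.81 years.
Leg 2: 1.85 years is already measured on Earth.
Leg 3: 40.8 years is already measured on Earth.
Leg 4: γ = 1/√(1 − 0.9484²) = 1/√0.1005 = 3.154; Δt_4 = 3.154 × 15.6 = 49.20 years.
Total: 26.81 + 1.850 + 40.80 + 49.20 years.

Δt = 119 years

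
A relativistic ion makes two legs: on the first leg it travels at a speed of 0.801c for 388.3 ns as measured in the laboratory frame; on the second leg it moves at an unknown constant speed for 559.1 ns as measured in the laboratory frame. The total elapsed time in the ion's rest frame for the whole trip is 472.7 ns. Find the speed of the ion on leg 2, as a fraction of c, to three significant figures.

β = 0.903

Leg 1: γ = 1/√(1 − 0.801²) = 1/√0.3584 = 1.670; τ_1 = 388.3/1.670 = 232.5 ns.
Leg 2: speed unknown; τ_2 = 559.1/γ_2.
Total proper time: 232.5 + τ_2 = 472.7, so τ_2 = 472.7 − 232.5 = 240.2 ns.
γ_2 = 559.1/240.2 = 2.327; β = √(1 − 1/γ²) = √0.8154.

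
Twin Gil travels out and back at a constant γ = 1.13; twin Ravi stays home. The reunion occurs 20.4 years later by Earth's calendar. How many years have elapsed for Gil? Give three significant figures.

γ = 1.13
Gil's clock measures proper time along the trip: τ = Δt/γ = 20.4/1.130 years.

τ = 18.1 years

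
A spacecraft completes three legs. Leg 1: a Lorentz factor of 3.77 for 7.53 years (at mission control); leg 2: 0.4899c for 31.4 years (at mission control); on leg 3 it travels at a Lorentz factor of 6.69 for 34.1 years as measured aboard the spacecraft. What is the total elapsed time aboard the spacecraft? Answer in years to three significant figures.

τ = 63.5 years

Leg 1: γ = 3.77; τ_1 = 7.53/3.770 = 1.997 years.
Leg 2: γ = 1/√(1 − 0.4899²) = 1/√0.7600 = 1.147; τ_2 = 31.4/1.147 = 27.37 years.
Leg 3: 34.1 years is already measured aboard the spacecraft.
Total: 1.997 + 27.37 + 34.10 years.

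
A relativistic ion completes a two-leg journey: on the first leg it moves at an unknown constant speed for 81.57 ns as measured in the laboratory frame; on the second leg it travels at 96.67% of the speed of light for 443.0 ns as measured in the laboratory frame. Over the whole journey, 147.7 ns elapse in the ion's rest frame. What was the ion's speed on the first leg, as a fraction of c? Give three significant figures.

Leg 1: speed unknown; τ_1 = 81.57/γ_1.
Leg 2: β = 0.9667; γ = 1/√(1 − 0.9667²) = 1/√0.06549 = 3.908; τ_2 = 443.0/3.908 = 113.4 ns.
Total proper time: τ_1 + 113.4 = 147.7, so τ_1 = 147.7 − 113.4 = 34.33 ns.
γ_1 = 81.57/34.33 = 2.376; β = √(1 − 1/γ²) = √0.8229.

β = 0.907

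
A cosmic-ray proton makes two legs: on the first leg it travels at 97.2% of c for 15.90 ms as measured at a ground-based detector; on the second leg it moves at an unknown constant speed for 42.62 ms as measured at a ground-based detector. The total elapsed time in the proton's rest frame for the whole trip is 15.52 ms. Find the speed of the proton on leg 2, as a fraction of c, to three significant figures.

β = 0.961

Leg 1: β = 0.972; γ = 1/√(1 − 0.972²) = 1/√0.05522 = 4.256; τ_1 = 15.90/4.256 = 3.736 ms.
Leg 2: speed unknown; τ_2 = 42.62/γ_2.
Total proper time: 3.736 + τ_2 = 15.52, so τ_2 = 15.52 − 3.736 = 11.78 ms.
γ_2 = 42.62/11.78 = 3.617; β = √(1 − 1/γ²) = √0.9236.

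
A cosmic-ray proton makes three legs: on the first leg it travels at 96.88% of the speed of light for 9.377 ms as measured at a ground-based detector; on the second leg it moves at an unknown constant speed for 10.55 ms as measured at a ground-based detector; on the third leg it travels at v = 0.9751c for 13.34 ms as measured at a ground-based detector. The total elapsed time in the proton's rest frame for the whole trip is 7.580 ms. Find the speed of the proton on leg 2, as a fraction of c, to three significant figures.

β = 0.976

Leg 1: β = 0.9688; γ = 1/√(1 − 0.9688²) = 1/√0.06143 = 4.035; τ_1 = 9.377/4.035 = 2.324 ms.
Leg 2: speed unknown; τ_2 = 10.55/γ_2.
Leg 3: γ = 1/√(1 − 0.9751²) = 1/√0.04918 = 4.509; τ_3 = 13.34/4.509 = 2.958 ms.
Total proper time: 2.324 + τ_2 + 2.958 = 7.580, so τ_2 = 7.580 − 5.282 = 2.298 ms.
γ_2 = 10.55/2.298 = 4.592; β = √(1 − 1/γ²) = √0.9526.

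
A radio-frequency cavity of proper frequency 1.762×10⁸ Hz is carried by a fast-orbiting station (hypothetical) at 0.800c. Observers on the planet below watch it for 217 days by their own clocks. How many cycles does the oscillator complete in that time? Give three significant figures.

N = 1.98×10¹⁵

γ = 1/√(1 − 0.800²) = 5/3 ≈ 1.667
During 217 days of lab time, the oscillator's proper time advances by τ = Δt/γ = 217/1.667 = 130.2 days = 1.125×10⁷ s.
N = f × τ = 1.762×10⁸ × 1.125×10⁷ = 1.982×10¹⁵.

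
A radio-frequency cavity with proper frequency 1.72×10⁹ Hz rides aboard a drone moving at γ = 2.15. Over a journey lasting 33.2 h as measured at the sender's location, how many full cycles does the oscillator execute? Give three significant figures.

γ = 2.15
The oscillator's own cycle count is N = f × τ where τ is the proper time aboard the drone. τ = Δt/γ = 33.2/2.150 = 15.44 h = 5.559×10⁴ s.
N = 1.72×10⁹ × 5.559×10⁴ = 9.562×10¹³.

N = 9.56×10¹³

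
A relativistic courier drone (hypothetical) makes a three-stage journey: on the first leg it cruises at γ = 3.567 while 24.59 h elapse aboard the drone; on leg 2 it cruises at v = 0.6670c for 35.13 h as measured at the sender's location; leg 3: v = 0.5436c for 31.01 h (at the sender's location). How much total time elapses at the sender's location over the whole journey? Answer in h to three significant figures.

Δt = 154 h

Leg 1: γ = 3.567; Δt_1 = 3.567 × 24.59 = 87.71 h.
Leg 2: 35.13 h is already measured at the sender's location.
Leg 3: 31.01 h is already measured at the sender's location.
Total: 87.71 + 35.13 + 31.01 h.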